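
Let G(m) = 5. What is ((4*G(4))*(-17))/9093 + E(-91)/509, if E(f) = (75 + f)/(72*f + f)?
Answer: -164213156/4392291813 ≈ -0.037387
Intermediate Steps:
E(f) = (75 + f)/(73*f) (E(f) = (75 + f)/((73*f)) = (75 + f)*(1/(73*f)) = (75 + f)/(73*f))
((4*G(4))*(-17))/9093 + E(-91)/509 = ((4*5)*(-17))/9093 + ((1/73)*(75 - 91)/(-91))/509 = (20*(-17))*(1/9093) + ((1/73)*(-1/91)*(-16))*(1/509) = -340*1/9093 + (16/6643)*(1/509) = -340/9093 + 16/3381287 = -164213156/4392291813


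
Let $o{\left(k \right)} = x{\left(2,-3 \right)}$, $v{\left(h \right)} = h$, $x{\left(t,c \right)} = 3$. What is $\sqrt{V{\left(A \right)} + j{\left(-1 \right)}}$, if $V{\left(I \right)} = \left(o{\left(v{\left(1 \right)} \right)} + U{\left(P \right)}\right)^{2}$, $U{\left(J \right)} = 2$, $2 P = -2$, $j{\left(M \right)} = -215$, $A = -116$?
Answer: $i \sqrt{190} \approx 13.784 i$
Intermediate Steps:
$P = -1$ ($P = \frac{1}{2} \left(-2\right) = -1$)
$o{\left(k \right)} = 3$
$V{\left(I \right)} = 25$ ($V{\left(I \right)} = \left(3 + 2\right)^{2} = 5^{2} = 25$)
$\sqrt{V{\left(A \right)} + j{\left(-1 \right)}} = \sqrt{25 - 215} = \sqrt{-190} = i \sqrt{190}$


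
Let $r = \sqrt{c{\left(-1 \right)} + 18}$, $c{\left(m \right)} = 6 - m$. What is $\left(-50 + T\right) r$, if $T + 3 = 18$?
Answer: $-175$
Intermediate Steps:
$T = 15$ ($T = -3 + 18 = 15$)
$r = 5$ ($r = \sqrt{\left(6 - -1\right) + 18} = \sqrt{\left(6 + 1\right) + 18} = \sqrt{7 + 18} = \sqrt{25} = 5$)
$\left(-50 + T\right) r = \left(-50 + 15\right) 5 = \left(-35\right) 5 = -175$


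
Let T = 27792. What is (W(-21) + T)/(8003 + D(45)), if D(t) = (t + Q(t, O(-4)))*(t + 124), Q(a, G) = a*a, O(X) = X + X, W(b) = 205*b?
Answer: 23487/357833 ≈ 0.065637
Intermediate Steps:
O(X) = 2*X
Q(a, G) = a²
D(t) = (124 + t)*(t + t²) (D(t) = (t + t²)*(t + 124) = (t + t²)*(124 + t) = (124 + t)*(t + t²))
(W(-21) + T)/(8003 + D(45)) = (205*(-21) + 27792)/(8003 + 45*(124 + 45² + 125*45)) = (-4305 + 27792)/(8003 + 45*(124 + 2025 + 5625)) = 23487/(8003 + 45*7774) = 23487/(8003 + 349830) = 23487/357833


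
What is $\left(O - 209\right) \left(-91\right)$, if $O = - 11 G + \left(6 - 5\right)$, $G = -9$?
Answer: $9919$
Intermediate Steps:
$O = 100$ ($O = \left(-11\right) \left(-9\right) + \left(6 - 5\right) = 99 + \left(6 - 5\right) = 99 + 1 = 100$)
$\left(O - 209\right) \left(-91\right) = \left(100 - 209\right) \left(-91\right) = \left(-109\right) \left(-91\right) = 9919$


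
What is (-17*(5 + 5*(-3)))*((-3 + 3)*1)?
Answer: 0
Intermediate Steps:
(-17*(5 + 5*(-3)))*((-3 + 3)*1) = (-17*(5 - 15))*(0*1) = -17*(-10)*0 = 170*0 = 0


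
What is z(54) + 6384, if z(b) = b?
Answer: 6438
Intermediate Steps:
z(54) + 6384 = 54 + 6384 = 6438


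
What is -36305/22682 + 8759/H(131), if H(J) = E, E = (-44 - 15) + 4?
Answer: -18242583/113410 ≈ -160.86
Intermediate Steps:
E = -55 (E = -59 + 4 = -55)
H(J) = -55
-36305/22682 + 8759/H(131) = -36305/22682 + 8759/(-55) = -36305*1/22682 + 8759*(-1/55) = -36305/22682 - 8759/55 = -18242583/113410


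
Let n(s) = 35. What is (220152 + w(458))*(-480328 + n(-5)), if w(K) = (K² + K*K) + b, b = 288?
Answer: -307372150624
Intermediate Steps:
w(K) = 288 + 2*K² (w(K) = (K² + K*K) + 288 = (K² + K²) + 288 = 2*K² + 288 = 288 + 2*K²)
(220152 + w(458))*(-480328 + n(-5)) = (220152 + (288 + 2*458²))*(-480328 + 35) = (220152 + (288 + 2*209764))*(-480293) = (220152 + (288 + 419528))*(-480293) = (220152 + 419816)*(-480293) = 639968*(-480293) = -307372150624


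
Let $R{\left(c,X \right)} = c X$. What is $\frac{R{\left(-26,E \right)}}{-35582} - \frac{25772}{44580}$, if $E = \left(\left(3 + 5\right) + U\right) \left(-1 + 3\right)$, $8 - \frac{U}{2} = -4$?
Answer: $- \frac{105354773}{198280695} \approx -0.53134$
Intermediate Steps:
$U = 24$ ($U = 16 - -8 = 16 + 8 = 24$)
$E = 64$ ($E = \left(\left(3 + 5\right) + 24\right) \left(-1 + 3\right) = \left(8 + 24\right) 2 = 32 \cdot 2 = 64$)
$R{\left(c,X \right)} = X c$
$\frac{R{\left(-26,E \right)}}{-35582} - \frac{25772}{44580} = \frac{64 \left(-26\right)}{-35582} - \frac{25772}{44580} = \left(-1664\right) \left(- \frac{1}{35582}\right) - \frac{6443}{11145} = \frac{832}{17791} - \frac{6443}{11145} = - \frac{105354773}{198280695}$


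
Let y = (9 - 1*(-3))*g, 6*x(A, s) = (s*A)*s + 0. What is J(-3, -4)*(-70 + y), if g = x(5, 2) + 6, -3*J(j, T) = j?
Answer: 42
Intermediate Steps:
J(j, T) = -j/3
x(A, s) = A*s²/6 (x(A, s) = ((s*A)*s + 0)/6 = ((A*s)*s + 0)/6 = (A*s² + 0)/6 = (A*s²)/6 = A*s²/6)
g = 28/3 (g = (⅙)*5*2² + 6 = (⅙)*5*4 + 6 = 10/3 + 6 = 28/3 ≈ 9.3333)
y = 112 (y = (9 - 1*(-3))*(28/3) = (9 + 3)*(28/3) = 12*(28/3) = 112)
J(-3, -4)*(-70 + y) = (-⅓*(-3))*(-70 + 112) = 1*42 = 42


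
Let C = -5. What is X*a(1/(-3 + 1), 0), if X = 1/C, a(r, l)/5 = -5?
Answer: 5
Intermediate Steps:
a(r, l) = -25 (a(r, l) = 5*(-5) = -25)
X = -1/5 (X = 1/(-5) = -1/5 ≈ -0.20000)
X*a(1/(-3 + 1), 0) = -1/5*(-25) = 5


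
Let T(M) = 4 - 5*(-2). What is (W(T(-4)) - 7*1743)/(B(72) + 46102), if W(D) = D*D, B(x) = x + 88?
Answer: -12005/46262 ≈ -0.25950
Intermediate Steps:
B(x) = 88 + x
T(M) = 14 (T(M) = 4 + 10 = 14)
W(D) = D²
(W(T(-4)) - 7*1743)/(B(72) + 46102) = (14² - 7*1743)/((88 + 72) + 46102) = (196 - 12201)/(160 + 46102) = -12005/46262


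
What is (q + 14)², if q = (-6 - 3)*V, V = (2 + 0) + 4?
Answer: 1600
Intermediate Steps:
V = 6 (V = 2 + 4 = 6)
q = -54 (q = (-6 - 3)*6 = -9*6 = -54)
(q + 14)² = (-54 + 14)² = (-40)² = 1600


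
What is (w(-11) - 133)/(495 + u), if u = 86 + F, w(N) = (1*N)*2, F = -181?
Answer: -31/80 ≈ -0.38750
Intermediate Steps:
w(N) = 2*N (w(N) = N*2 = 2*N)
u = -95 (u = 86 - 181 = -95)
(w(-11) - 133)/(495 + u) = (2*(-11) - 133)/(495 - 95) = (-22 - 133)/400 = -155*1/400 = -31/80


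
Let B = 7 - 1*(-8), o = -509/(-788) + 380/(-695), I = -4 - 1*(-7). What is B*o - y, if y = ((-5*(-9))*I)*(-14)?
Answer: 207178425/109532 ≈ 1891.5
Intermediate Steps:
I = 3 (I = -4 + 7 = 3)
o = 10863/109532 (o = -509*(-1/788) + 380*(-1/695) = 509/788 - 76/139 = 10863/109532 ≈ 0.099177)
B = 15 (B = 7 + 8 = 15)
y = -1890 (y = (-5*(-9)*3)*(-14) = (45*3)*(-14) = 135*(-14) = -1890)
B*o - y = 15*(10863/109532) - 1*(-1890) = 162945/109532 + 1890 = 207178425/109532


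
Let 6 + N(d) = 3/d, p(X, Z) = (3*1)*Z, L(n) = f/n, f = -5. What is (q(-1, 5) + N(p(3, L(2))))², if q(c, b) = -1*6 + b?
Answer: 1369/25 ≈ 54.760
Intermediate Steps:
L(n) = -5/n
q(c, b) = -6 + b
p(X, Z) = 3*Z
N(d) = -6 + 3/d
(q(-1, 5) + N(p(3, L(2))))² = ((-6 + 5) + (-6 + 3/((3*(-5/2)))))² = (-1 + (-6 + 3/((3*(-5*½)))))² = (-1 + (-6 + 3/((3*(-5/2)))))² = (-1 + (-6 + 3/(-15/2)))² = (-1 + (-6 + 3*(-2/15)))² = (-1 + (-6 - ⅖))² = (-1 - 32/5)² = (-37/5)² = 1369/25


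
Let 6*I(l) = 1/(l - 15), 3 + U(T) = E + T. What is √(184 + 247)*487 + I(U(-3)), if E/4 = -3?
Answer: -1/198 + 487*√431 ≈ 10110.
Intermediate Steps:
E = -12 (E = 4*(-3) = -12)
U(T) = -15 + T (U(T) = -3 + (-12 + T) = -15 + T)
I(l) = 1/(6*(-15 + l)) (I(l) = 1/(6*(l - 15)) = 1/(6*(-15 + l)))
√(184 + 247)*487 + I(U(-3)) = √(184 + 247)*487 + 1/(6*(-15 + (-15 - 3))) = √431*487 + 1/(6*(-15 - 18)) = 487*√431 + (⅙)/(-33) = 487*√431 + (⅙)*(-1/33) = 487*√431 - 1/198 = -1/198 + 487*√431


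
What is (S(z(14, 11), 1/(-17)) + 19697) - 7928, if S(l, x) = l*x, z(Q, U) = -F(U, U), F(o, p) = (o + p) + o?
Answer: 200106/17 ≈ 11771.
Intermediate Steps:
F(o, p) = p + 2*o
z(Q, U) = -3*U (z(Q, U) = -(U + 2*U) = -3*U)
(S(z(14, 11), 1/(-17)) + 19697) - 7928 = (-3*11/(-17) + 19697) - 7928 = (-33*(-1/17) + 19697) - 7928 = (33/17 + 19697) - 7928 = 334882/17 - 7928 = 200106/17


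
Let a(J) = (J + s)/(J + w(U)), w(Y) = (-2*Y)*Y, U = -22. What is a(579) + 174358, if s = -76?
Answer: 67824759/389 ≈ 1.7436e+5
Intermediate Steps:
w(Y) = -2*Y²
a(J) = (-76 + J)/(-968 + J) (a(J) = (J - 76)/(J - 2*(-22)²) = (-76 + J)/(J - 2*484) = (-76 + J)/(J - 968) = (-76 + J)/(-968 + J))
a(579) + 174358 = (-76 + 579)/(-968 + 579) + 174358 = 503/(-389) + 174358 = -1/389*503 + 174358 = -503/389 + 174358 = 67824759/389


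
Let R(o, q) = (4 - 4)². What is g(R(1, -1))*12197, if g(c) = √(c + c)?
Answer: 0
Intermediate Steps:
R(o, q) = 0 (R(o, q) = 0² = 0)
g(c) = √2*√c (g(c) = √(2*c) = √2*√c)
g(R(1, -1))*12197 = (√2*√0)*12197 = (√2*0)*12197 = 0*12197 = 0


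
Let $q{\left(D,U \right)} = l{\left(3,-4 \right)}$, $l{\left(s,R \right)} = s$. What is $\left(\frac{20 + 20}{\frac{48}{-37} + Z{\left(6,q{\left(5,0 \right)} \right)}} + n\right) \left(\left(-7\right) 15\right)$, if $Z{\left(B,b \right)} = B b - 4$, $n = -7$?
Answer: $\frac{19005}{47} \approx 404.36$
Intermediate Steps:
$q{\left(D,U \right)} = 3$
$Z{\left(B,b \right)} = -4 + B b$
$\left(\frac{20 + 20}{\frac{48}{-37} + Z{\left(6,q{\left(5,0 \right)} \right)}} + n\right) \left(\left(-7\right) 15\right) = \left(\frac{20 + 20}{\frac{48}{-37} + \left(-4 + 6 \cdot 3\right)} - 7\right) \left(\left(-7\right) 15\right) = \left(\frac{40}{48 \left(- \frac{1}{37}\right) + \left(-4 + 18\right)} - 7\right) \left(-105\right) = \left(\frac{40}{- \frac{48}{37} + 14} - 7\right) \left(-105\right) = \left(\frac{40}{\frac{470}{37}} - 7\right) \left(-105\right) = \left(40 \cdot \frac{37}{470} - 7\right) \left(-105\right) = \left(\frac{148}{47} - 7\right) \left(-105\right) = \left(- \frac{181}{47}\right) \left(-105\right) = \frac{19005}{47}$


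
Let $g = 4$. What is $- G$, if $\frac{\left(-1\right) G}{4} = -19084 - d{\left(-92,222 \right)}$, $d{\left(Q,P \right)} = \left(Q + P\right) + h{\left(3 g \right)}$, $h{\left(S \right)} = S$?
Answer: $-76904$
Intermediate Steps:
$d{\left(Q,P \right)} = 12 + P + Q$ ($d{\left(Q,P \right)} = \left(Q + P\right) + 3 \cdot 4 = \left(P + Q\right) + 12 = 12 + P + Q$)
$G = 76904$ ($G = - 4 \left(-19084 - \left(12 + 222 - 92\right)\right) = - 4 \left(-19084 - 142\right) = \left(-4\right) \left(-19226\right) = 76904$)
$- G = \left(-1\right) 76904 = -76904$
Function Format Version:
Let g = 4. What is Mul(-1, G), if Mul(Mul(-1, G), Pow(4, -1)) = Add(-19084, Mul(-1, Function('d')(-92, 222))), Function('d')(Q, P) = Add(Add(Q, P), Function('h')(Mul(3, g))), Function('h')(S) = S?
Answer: -76904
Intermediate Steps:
Function('d')(Q, P) = Add(12, P, Q) (Function('d')(Q, P) = Add(Add(Q, P), Mul(3, 4)) = Add(Add(P, Q), 12) = Add(12, P, Q))
G = 76904 (G = Mul(-4, Add(-19084, Mul(-1, Add(12, 222, -92)))) = Mul(-4, Add(-19084, Mul(-1, 142))) = Mul(-4, Add(-19084, -142)) = Mul(-4, -19226) = 76904)
Mul(-1, G) = Mul(-1, 76904) = -76904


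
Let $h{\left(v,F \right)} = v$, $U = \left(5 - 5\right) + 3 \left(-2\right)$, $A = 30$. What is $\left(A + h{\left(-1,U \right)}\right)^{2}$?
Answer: $841$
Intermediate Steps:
$U = -6$ ($U = 0 - 6 = -6$)
$\left(A + h{\left(-1,U \right)}\right)^{2} = \left(30 - 1\right)^{2} = 29^{2} = 841$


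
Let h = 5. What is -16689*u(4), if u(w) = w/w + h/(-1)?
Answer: 66756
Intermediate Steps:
u(w) = -4 (u(w) = w/w + 5/(-1) = 1 + 5*(-1) = 1 - 5 = -4)
-16689*u(4) = -16689*(-4) = 66756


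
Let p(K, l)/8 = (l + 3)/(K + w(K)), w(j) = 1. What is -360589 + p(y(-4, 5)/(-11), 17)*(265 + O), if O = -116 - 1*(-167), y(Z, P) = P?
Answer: -803687/3 ≈ -2.6790e+5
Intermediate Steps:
O = 51 (O = -116 + 167 = 51)
p(K, l) = 8*(3 + l)/(1 + K) (p(K, l) = 8*((l + 3)/(K + 1)) = 8*((3 + l)/(1 + K)) = 8*(3 + l)/(1 + K))
-360589 + p(y(-4, 5)/(-11), 17)*(265 + O) = -360589 + (8*(3 + 17)/(1 + 5/(-11)))*(265 + 51) = -360589 + (8*20/(1 + 5*(-1/11)))*316 = -360589 + (8*20/(1 - 5/11))*316 = -360589 + (8*20/(6/11))*316 = -360589 + (8*(11/6)*20)*316 = -360589 + (880/3)*316 = -360589 + 278080/3 = -803687/3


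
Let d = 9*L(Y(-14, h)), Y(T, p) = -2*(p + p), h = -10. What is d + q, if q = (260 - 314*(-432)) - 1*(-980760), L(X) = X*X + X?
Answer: 1131428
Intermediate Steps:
Y(T, p) = -4*p
L(X) = X + X**2 (L(X) = X**2 + X = X + X**2)
d = 14760 (d = 9*((-4*(-10))*(1 - 4*(-10))) = 9*(40*(1 + 40)) = 9*(40*41) = 9*1640 = 14760)
q = 1116668 (q = (260 + 135648) + 980760 = 135908 + 980760 = 1116668)
d + q = 14760 + 1116668 = 1131428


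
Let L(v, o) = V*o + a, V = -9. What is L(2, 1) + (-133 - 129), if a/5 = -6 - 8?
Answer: -341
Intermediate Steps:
a = -70 (a = 5*(-6 - 8) = 5*(-14) = -70)
L(v, o) = -70 - 9*o (L(v, o) = -9*o - 70 = -70 - 9*o)
L(2, 1) + (-133 - 129) = (-70 - 9*1) + (-133 - 129) = (-70 - 9) - 262 = -79 - 262 = -341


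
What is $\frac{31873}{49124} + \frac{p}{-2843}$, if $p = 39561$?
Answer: $- \frac{1852779625}{139659532} \approx -13.266$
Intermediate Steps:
$\frac{31873}{49124} + \frac{p}{-2843} = \frac{31873}{49124} + \frac{39561}{-2843} = 31873 \cdot \frac{1}{49124} + 39561 \left(- \frac{1}{2843}\right) = \frac{31873}{49124} - \frac{39561}{2843} = - \frac{1852779625}{139659532}$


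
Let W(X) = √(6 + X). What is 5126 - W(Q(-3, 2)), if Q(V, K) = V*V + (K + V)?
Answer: 5126 - √14 ≈ 5122.3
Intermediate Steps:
Q(V, K) = K + V + V² (Q(V, K) = V² + (K + V) = K + V + V²)
5126 - W(Q(-3, 2)) = 5126 - √(6 + (2 - 3 + (-3)²)) = 5126 - √(6 + (2 - 3 + 9)) = 5126 - √(6 + 8) = 5126 - √14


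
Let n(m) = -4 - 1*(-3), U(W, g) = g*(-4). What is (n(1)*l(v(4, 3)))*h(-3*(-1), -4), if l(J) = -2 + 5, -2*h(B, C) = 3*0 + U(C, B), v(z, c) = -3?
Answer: -18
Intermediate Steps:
U(W, g) = -4*g
h(B, C) = 2*B (h(B, C) = -(3*0 - 4*B)/2 = -(0 - 4*B)/2 = -(-2)*B = 2*B)
l(J) = 3
n(m) = -1 (n(m) = -4 + 3 = -1)
(n(1)*l(v(4, 3)))*h(-3*(-1), -4) = (-1*3)*(2*(-3*(-1))) = -6*3 = -3*6 = -18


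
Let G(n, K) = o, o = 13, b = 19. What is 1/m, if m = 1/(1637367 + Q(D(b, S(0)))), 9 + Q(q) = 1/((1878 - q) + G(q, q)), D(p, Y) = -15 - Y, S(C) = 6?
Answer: 3130628497/1912 ≈ 1.6374e+6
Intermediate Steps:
G(n, K) = 13
Q(q) = -9 + 1/(1891 - q) (Q(q) = -9 + 1/((1878 - q) + 13) = -9 + 1/(1891 - q))
m = 1912/3130628497 (m = 1/(1637367 + (-17018 + 9*(-15 - 1*6))/(1891 - (-15 - 1*6))) = 1/(1637367 + (-17018 + 9*(-15 - 6))/(1891 - (-15 - 6))) = 1/(1637367 + (-17018 + 9*(-21))/(1891 - 1*(-21))) = 1/(1637367 + (-17018 - 189)/(1891 + 21)) = 1/(1637367 - 17207/1912) = 1/(3130628497/1912) = 1912/3130628497 ≈ 6.1074e-7)
1/m = 1/(1912/3130628497) = 3130628497/1912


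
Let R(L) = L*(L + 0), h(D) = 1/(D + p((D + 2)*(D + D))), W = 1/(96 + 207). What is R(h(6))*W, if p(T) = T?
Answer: 1/3152412 ≈ 3.1722e-7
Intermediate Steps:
W = 1/303 ≈ 0.0033003
h(D) = 1/(D + 2*D*(2 + D)) (h(D) = 1/(D + (D + 2)*(D + D)) = 1/(D + (2 + D)*(2*D)) = 1/(D + 2*D*(2 + D)))
R(L) = L² (R(L) = L*L = L²)
R(h(6))*W = (1/(6*(5 + 2*6)))²*(1/303) = (1/(6*(5 + 12)))²*(1/303) = ((⅙)/17)²*(1/303) = ((⅙)*(1/17))²*(1/303) = (1/102)²*(1/303) = (1/10404)*(1/303) = 1/3152412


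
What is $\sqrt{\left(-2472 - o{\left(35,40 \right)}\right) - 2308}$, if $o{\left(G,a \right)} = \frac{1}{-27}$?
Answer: $\frac{i \sqrt{387177}}{9} \approx 69.137 i$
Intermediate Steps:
$o{\left(G,a \right)} = - \frac{1}{27}$
$\sqrt{\left(-2472 - o{\left(35,40 \right)}\right) - 2308} = \sqrt{\left(-2472 - - \frac{1}{27}\right) - 2308} = \sqrt{\left(-2472 + \frac{1}{27}\right) - 2308} = \sqrt{- \frac{66743}{27} - 2308} = \sqrt{- \frac{129059}{27}} = \frac{i \sqrt{387177}}{9}$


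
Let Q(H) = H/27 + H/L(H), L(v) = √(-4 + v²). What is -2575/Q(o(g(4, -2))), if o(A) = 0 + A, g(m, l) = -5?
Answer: -97335/236 + 125145*√21/236 ≈ 2017.6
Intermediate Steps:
o(A) = A
Q(H) = H/27 + H/√(-4 + H²) (Q(H) = H/27 + H/(√(-4 + H²)) = H*(1/27) + H/√(-4 + H²) = H/27 + H/√(-4 + H²))
-2575/Q(o(g(4, -2))) = -2575/((1/27)*(-5) - 5/√(-4 + (-5)²)) = -2575/(-5/27 - 5/√(-4 + 25)) = -2575/(-5/27 - 5*√21/21)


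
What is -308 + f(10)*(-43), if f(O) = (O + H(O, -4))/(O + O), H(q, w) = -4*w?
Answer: -3639/10 ≈ -363.90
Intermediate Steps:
f(O) = (16 + O)/(2*O) (f(O) = (O - 4*(-4))/(O + O) = (O + 16)/((2*O)) = (16 + O)*(1/(2*O)) = (16 + O)/(2*O))
-308 + f(10)*(-43) = -308 + ((½)*(16 + 10)/10)*(-43) = -308 + ((½)*(⅒)*26)*(-43) = -308 + (13/10)*(-43) = -308 - 559/10 = -3639/10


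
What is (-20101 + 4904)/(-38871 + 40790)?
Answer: -15197/1919 ≈ -7.9192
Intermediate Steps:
(-20101 + 4904)/(-38871 + 40790) = -15197/1919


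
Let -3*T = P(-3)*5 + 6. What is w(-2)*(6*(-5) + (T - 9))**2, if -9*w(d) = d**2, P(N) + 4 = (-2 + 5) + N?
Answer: -42436/81 ≈ -523.90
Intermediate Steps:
P(N) = -1 + N (P(N) = -4 + ((-2 + 5) + N) = -4 + (3 + N) = -1 + N)
T = 14/3 (T = -((-1 - 3)*5 + 6)/3 = -(-4*5 + 6)/3 = -(-20 + 6)/3 = -1/3*(-14) = 14/3 ≈ 4.6667)
w(d) = -d**2/9
w(-2)*(6*(-5) + (T - 9))**2 = (-1/9*(-2)**2)*(6*(-5) + (14/3 - 9))**2 = (-1/9*4)*(-30 - 13/3)**2 = -4*(-103/3)**2/9 = -4/9*10609/9 = -42436/81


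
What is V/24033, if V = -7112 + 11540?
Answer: 1476/8011 ≈ 0.18425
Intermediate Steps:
V = 4428
V/24033 = 4428/24033 = 4428*(1/24033) = 1476/8011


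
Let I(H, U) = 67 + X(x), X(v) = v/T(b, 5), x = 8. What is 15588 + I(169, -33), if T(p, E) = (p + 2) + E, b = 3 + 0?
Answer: 78279/5 ≈ 15656.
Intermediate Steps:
b = 3
T(p, E) = 2 + E + p (T(p, E) = (2 + p) + E = 2 + E + p)
X(v) = v/10 (X(v) = v/(2 + 5 + 3) = v/10)
I(H, U) = 339/5 (I(H, U) = 67 + (1/10)*8 = 67 + 4/5 = 339/5)
15588 + I(169, -33) = 15588 + 339/5 = 78279/5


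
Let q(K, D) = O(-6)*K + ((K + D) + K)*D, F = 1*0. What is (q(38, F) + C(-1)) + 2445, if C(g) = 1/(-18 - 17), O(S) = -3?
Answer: 81584/35 ≈ 2331.0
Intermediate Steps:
F = 0
C(g) = -1/35 (C(g) = 1/(-35) = -1/35)
q(K, D) = -3*K + D*(D + 2*K) (q(K, D) = -3*K + ((K + D) + K)*D = -3*K + ((D + K) + K)*D = -3*K + (D + 2*K)*D = -3*K + D*(D + 2*K))
(q(38, F) + C(-1)) + 2445 = ((0² - 3*38 + 2*0*38) - 1/35) + 2445 = ((0 - 114 + 0) - 1/35) + 2445 = (-114 - 1/35) + 2445 = -3991/35 + 2445 = 81584/35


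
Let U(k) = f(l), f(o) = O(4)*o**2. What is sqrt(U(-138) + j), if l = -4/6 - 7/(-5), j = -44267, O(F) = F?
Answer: I*sqrt(9959591)/15 ≈ 210.39*I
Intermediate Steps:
l = 11/15 (l = -4*1/6 - 7*(-1/5) = -2/3 + 7/5 = 11/15 ≈ 0.73333)
f(o) = 4*o**2
U(k) = 484/225 (U(k) = 4*(11/15)**2 = 4*(121/225) = 484/225)
sqrt(U(-138) + j) = sqrt(484/225 - 44267) = sqrt(-9959591/225) = I*sqrt(9959591)/15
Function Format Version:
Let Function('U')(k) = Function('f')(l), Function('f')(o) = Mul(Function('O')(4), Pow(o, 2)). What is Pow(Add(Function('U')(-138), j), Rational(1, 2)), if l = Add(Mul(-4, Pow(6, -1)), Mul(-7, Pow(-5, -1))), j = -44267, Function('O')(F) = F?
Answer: Mul(Rational(1, 15), I, Pow(9959591, Rational(1, 2))) ≈ Mul(210.39, I)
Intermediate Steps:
l = Rational(11, 15) (l = Add(Mul(-4, Rational(1, 6)), Mul(-7, Rational(-1, 5))) = Add(Rational(-2, 3), Rational(7, 5)) = Rational(11, 15) ≈ 0.73333)
Function('f')(o) = Mul(4, Pow(o, 2))
Function('U')(k) = Rational(484, 225) (Function('U')(k) = Mul(4, Pow(Rational(11, 15), 2)) = Mul(4, Rational(121, 225)) = Rational(484, 225))
Pow(Add(Function('U')(-138), j), Rational(1, 2)) = Pow(Add(Rational(484, 225), -44267), Rational(1, 2)) = Pow(Rational(-9959591, 225), Rational(1, 2)) = Mul(Rational(1, 15), I, Pow(9959591, Rational(1, 2)))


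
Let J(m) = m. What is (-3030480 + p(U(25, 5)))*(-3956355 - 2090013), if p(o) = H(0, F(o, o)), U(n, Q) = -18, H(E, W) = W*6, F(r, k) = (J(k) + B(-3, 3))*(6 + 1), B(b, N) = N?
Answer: 18327206508480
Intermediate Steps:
F(r, k) = 21 + 7*k (F(r, k) = (k + 3)*(6 + 1) = (3 + k)*7 = 21 + 7*k)
H(E, W) = 6*W
p(o) = 126 + 42*o (p(o) = 6*(21 + 7*o) = 126 + 42*o)
(-3030480 + p(U(25, 5)))*(-3956355 - 2090013) = (-3030480 + (126 + 42*(-18)))*(-3956355 - 2090013) = (-3030480 + (126 - 756))*(-6046368) = (-3030480 - 630)*(-6046368) = -3031110*(-6046368) = 18327206508480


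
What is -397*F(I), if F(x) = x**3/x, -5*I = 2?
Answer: -1588/25 ≈ -63.520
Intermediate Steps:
I = -2/5 (I = -1/5*2 = -2/5 ≈ -0.40000)
F(x) = x**2
-397*F(I) = -397*(-2/5)**2 = -397*4/25 = -1588/25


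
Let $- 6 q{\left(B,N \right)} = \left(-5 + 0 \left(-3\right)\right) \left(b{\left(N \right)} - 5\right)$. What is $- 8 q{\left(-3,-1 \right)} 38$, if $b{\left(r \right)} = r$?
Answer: $1520$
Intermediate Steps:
$q{\left(B,N \right)} = - \frac{25}{6} + \frac{5 N}{6}$ ($q{\left(B,N \right)} = - \frac{\left(-5 + 0 \left(-3\right)\right) \left(N - 5\right)}{6} = - \frac{\left(-5 + 0\right) \left(-5 + N\right)}{6} = - \frac{\left(-5\right) \left(-5 + N\right)}{6} = - \frac{25 - 5 N}{6} = - \frac{25}{6} + \frac{5 N}{6}$)
$- 8 q{\left(-3,-1 \right)} 38 = - 8 \left(- \frac{25}{6} + \frac{5}{6} \left(-1\right)\right) 38 = - 8 \left(- \frac{25}{6} - \frac{5}{6}\right) 38 = \left(-8\right) \left(-5\right) 38 = 40 \cdot 38 = 1520$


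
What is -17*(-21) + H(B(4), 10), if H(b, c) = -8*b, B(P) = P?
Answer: 325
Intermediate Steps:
-17*(-21) + H(B(4), 10) = -17*(-21) - 8*4 = 357 - 32 = 325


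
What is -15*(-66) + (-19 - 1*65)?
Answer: 906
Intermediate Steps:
-15*(-66) + (-19 - 1*65) = 990 + (-19 - 65) = 990 - 84 = 906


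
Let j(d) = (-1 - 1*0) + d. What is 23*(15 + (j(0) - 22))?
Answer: -184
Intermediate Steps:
j(d) = -1 + d (j(d) = (-1 + 0) + d = -1 + d)
23*(15 + (j(0) - 22)) = 23*(15 + ((-1 + 0) - 22)) = 23*(15 + (-1 - 22)) = 23*(15 - 23) = 23*(-8) = -184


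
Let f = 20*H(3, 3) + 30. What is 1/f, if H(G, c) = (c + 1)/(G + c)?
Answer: 3/130 ≈ 0.023077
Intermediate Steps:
H(G, c) = (1 + c)/(G + c)
f = 130/3 (f = 20*((1 + 3)/(3 + 3)) + 30 = 20*(4/6) + 30 = 20*((1/6)*4) + 30 = 20*(2/3) + 30 = 40/3 + 30 = 130/3 ≈ 43.333)
1/f = 1/(130/3) = 3/130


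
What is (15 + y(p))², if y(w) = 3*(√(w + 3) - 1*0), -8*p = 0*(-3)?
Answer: 252 + 90*√3 ≈ 407.88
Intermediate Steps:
p = 0 (p = -0*(-3) = -⅛*0 = 0)
y(w) = 3*√(3 + w) (y(w) = 3*(√(3 + w) + 0) = 3*√(3 + w))
(15 + y(p))² = (15 + 3*√(3 + 0))² = (15 + 3*√3)²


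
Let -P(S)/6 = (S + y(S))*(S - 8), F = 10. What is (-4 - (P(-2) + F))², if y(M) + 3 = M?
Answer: 164836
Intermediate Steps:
y(M) = -3 + M
P(S) = -6*(-8 + S)*(-3 + 2*S) (P(S) = -6*(S + (-3 + S))*(S - 8) = -6*(-3 + 2*S)*(-8 + S) = -6*(-8 + S)*(-3 + 2*S))
(-4 - (P(-2) + F))² = (-4 - ((-144 - 12*(-2)² + 114*(-2)) + 10))² = (-4 - ((-144 - 12*4 - 228) + 10))² = (-4 - ((-144 - 48 - 228) + 10))² = (-4 - (-420 + 10))² = (-4 - 1*(-410))² = (-4 + 410)² = 406² = 164836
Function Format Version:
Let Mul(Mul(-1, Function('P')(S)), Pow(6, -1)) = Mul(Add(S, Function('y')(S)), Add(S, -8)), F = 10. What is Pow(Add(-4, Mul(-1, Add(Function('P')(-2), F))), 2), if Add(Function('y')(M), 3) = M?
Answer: 164836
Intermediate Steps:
Function('y')(M) = Add(-3, M)
Function('P')(S) = Mul(-6, Add(-8, S), Add(-3, Mul(2, S))) (Function('P')(S) = Mul(-6, Mul(Add(S, Add(-3, S)), Add(S, -8))) = Mul(-6, Mul(Add(-3, Mul(2, S)), Add(-8, S))) = Mul(-6, Mul(Add(-8, S), Add(-3, Mul(2, S)))) = Mul(-6, Add(-8, S), Add(-3, Mul(2, S))))
Pow(Add(-4, Mul(-1, Add(Function('P')(-2), F))), 2) = Pow(Add(-4, Mul(-1, Add(Add(-144, Mul(-12, Pow(-2, 2)), Mul(114, -2)), 10))), 2) = Pow(Add(-4, Mul(-1, Add(Add(-144, Mul(-12, 4), -228), 10))), 2) = Pow(Add(-4, Mul(-1, Add(Add(-144, -48, -228), 10))), 2) = Pow(Add(-4, Mul(-1, Add(-420, 10))), 2) = Pow(Add(-4, Mul(-1, -410)), 2) = Pow(Add(-4, 410), 2) = Pow(406, 2) = 164836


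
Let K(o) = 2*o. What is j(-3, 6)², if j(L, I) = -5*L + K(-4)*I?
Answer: 1089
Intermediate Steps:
j(L, I) = -8*I - 5*L (j(L, I) = -5*L + (2*(-4))*I = -5*L - 8*I = -8*I - 5*L)
j(-3, 6)² = (-8*6 - 5*(-3))² = (-48 + 15)² = (-33)² = 1089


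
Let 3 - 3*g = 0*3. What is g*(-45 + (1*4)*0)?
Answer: -45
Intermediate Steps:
g = 1 (g = 1 - 0*3 = 1 - 1/3*0 = 1 + 0 = 1)
g*(-45 + (1*4)*0) = 1*(-45 + (1*4)*0) = 1*(-45 + 4*0) = 1*(-45 + 0) = 1*(-45) = -45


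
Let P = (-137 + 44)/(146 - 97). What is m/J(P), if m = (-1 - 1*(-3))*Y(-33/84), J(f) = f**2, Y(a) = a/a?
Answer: 4802/8649 ≈ 0.55521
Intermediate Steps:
Y(a) = 1
P = -93/49 ≈ -1.8980
m = 2 (m = (-1 - 1*(-3))*1 = (-1 + 3)*1 = 2*1 = 2)
m/J(P) = 2/((-93/49)**2) = 2/(8649/2401) = 2*(2401/8649) = 4802/8649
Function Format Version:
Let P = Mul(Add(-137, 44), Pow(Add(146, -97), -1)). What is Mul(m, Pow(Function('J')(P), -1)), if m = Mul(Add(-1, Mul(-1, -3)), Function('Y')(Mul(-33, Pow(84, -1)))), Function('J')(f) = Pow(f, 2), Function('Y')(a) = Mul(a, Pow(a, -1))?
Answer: Rational(4802, 8649) ≈ 0.55521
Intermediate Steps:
Function('Y')(a) = 1
P = Rational(-93, 49) (P = Mul(-93, Pow(49, -1)) = Mul(-93, Rational(1, 49)) = Rational(-93, 49) ≈ -1.8980)
m = 2 (m = Mul(Add(-1, Mul(-1, -3)), 1) = Mul(Add(-1, 3), 1) = Mul(2, 1) = 2)
Mul(m, Pow(Function('J')(P), -1)) = Mul(2, Pow(Pow(Rational(-93, 49), 2), -1)) = Mul(2, Pow(Rational(8649, 2401), -1)) = Mul(2, Rational(2401, 8649)) = Rational(4802, 8649)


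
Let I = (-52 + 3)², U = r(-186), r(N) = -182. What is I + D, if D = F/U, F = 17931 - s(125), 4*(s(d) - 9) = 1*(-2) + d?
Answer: 128951/56 ≈ 2302.7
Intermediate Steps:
s(d) = 17/2 + d/4 (s(d) = 9 + (1*(-2) + d)/4 = 9 + (-2 + d)/4 = 9 + (-½ + d/4) = 17/2 + d/4)
U = -182
F = 71565/4 (F = 17931 - (17/2 + (¼)*125) = 17931 - (17/2 + 125/4) = 17931 - 1*159/4 = 17931 - 159/4 = 71565/4 ≈ 17891.)
D = -5505/56 (D = (71565/4)/(-182) = (71565/4)*(-1/182) = -5505/56 ≈ -98.304)
I = 2401 (I = (-49)² = 2401)
I + D = 2401 - 5505/56 = 128951/56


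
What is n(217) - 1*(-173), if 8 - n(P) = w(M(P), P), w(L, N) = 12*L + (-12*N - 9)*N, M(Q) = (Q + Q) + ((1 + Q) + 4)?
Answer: 559330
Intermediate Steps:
M(Q) = 5 + 3*Q (M(Q) = 2*Q + (5 + Q) = 5 + 3*Q)
w(L, N) = 12*L + N*(-9 - 12*N) (w(L, N) = 12*L + (-9 - 12*N)*N = 12*L + N*(-9 - 12*N))
n(P) = -52 - 27*P + 12*P**2 (n(P) = 8 - (-12*P**2 - 9*P + 12*(5 + 3*P)) = 8 - (-12*P**2 - 9*P + (60 + 36*P)) = 8 - (60 - 12*P**2 + 27*P) = 8 + (-60 - 27*P + 12*P**2) = -52 - 27*P + 12*P**2)
n(217) - 1*(-173) = (-52 - 27*217 + 12*217**2) - 1*(-173) = (-52 - 5859 + 12*47089) + 173 = (-52 - 5859 + 565068) + 173 = 559157 + 173 = 559330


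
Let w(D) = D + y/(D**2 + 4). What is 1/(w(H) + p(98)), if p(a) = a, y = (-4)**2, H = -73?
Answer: 5333/133341 ≈ 0.039995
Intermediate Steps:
y = 16
w(D) = D + 16/(4 + D**2) (w(D) = D + 16/(D**2 + 4) = D + 16/(4 + D**2))
1/(w(H) + p(98)) = 1/((16 + (-73)**3 + 4*(-73))/(4 + (-73)**2) + 98) = 1/((16 - 389017 - 292)/(4 + 5329) + 98) = 1/(-389293/5333 + 98) = 1/(133341/5333) = 5333/133341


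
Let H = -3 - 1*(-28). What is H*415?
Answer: 10375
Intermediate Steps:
H = 25 (H = -3 + 28 = 25)
H*415 = 25*415 = 10375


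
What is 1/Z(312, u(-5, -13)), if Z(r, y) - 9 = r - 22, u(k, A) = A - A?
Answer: 1/299 ≈ 0.0033445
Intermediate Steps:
u(k, A) = 0
Z(r, y) = -13 + r (Z(r, y) = 9 + (r - 22) = 9 + (-22 + r) = -13 + r)
1/Z(312, u(-5, -13)) = 1/(-13 + 312) = 1/299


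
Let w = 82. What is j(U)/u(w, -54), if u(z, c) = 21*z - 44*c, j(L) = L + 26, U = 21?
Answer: 47/4098 ≈ 0.011469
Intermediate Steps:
j(L) = 26 + L
u(z, c) = -44*c + 21*z
j(U)/u(w, -54) = (26 + 21)/(-44*(-54) + 21*82) = 47/(2376 + 1722) = 47/4098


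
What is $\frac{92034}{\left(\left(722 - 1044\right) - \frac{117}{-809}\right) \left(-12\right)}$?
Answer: $\frac{12409251}{520762} \approx 23.829$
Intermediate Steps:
$\frac{92034}{\left(\left(722 - 1044\right) - \frac{117}{-809}\right) \left(-12\right)} = \frac{92034}{\left(-322 - - \frac{117}{809}\right) \left(-12\right)} = \frac{92034}{\left(-322 + \frac{117}{809}\right) \left(-12\right)} = \frac{92034}{\left(- \frac{260381}{809}\right) \left(-12\right)} = \frac{92034}{\frac{3124572}{809}} = 92034 \cdot \frac{809}{3124572} = \frac{12409251}{520762}$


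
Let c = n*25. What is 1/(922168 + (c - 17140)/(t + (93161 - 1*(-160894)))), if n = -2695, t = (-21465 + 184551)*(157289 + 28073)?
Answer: 30230201187/27877324168128901 ≈ 1.0844e-6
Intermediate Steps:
t = 30229947132 (t = 163086*185362 = 30229947132)
c = -67375 (c = -2695*25 = -67375)
1/(922168 + (c - 17140)/(t + (93161 - 1*(-160894)))) = 1/(922168 + (-67375 - 17140)/(30229947132 + (93161 - 1*(-160894)))) = 1/(922168 - 84515/(30229947132 + (93161 + 160894))) = 1/(922168 - 84515/(30229947132 + 254055)) = 1/(922168 - 84515/30230201187) = 1/(27877324168128901/30230201187) = 30230201187/27877324168128901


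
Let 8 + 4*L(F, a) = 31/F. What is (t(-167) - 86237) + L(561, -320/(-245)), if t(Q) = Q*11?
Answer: -197642513/2244 ≈ -88076.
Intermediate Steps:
t(Q) = 11*Q
L(F, a) = -2 + 31/(4*F) (L(F, a) = -2 + (31/F)/4 = -2 + 31/(4*F))
(t(-167) - 86237) + L(561, -320/(-245)) = (11*(-167) - 86237) + (-2 + (31/4)/561) = (-1837 - 86237) + (-2 + (31/4)*(1/561)) = -88074 + (-2 + 31/2244) = -88074 - 4457/2244 = -197642513/2244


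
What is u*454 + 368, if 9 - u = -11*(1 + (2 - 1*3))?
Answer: 4454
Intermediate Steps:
u = 9 (u = 9 - (-11)*(1 + (2 - 1*3)) = 9 - (-11)*(1 + (2 - 3)) = 9 - (-11)*(1 - 1) = 9 - (-11)*0 = 9 - 1*0 = 9 + 0 = 9)
u*454 + 368 = 9*454 + 368 = 4086 + 368 = 4454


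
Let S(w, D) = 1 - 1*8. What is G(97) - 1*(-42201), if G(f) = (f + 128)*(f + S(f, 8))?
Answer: 62451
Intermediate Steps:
S(w, D) = -7 (S(w, D) = 1 - 8 = -7)
G(f) = (-7 + f)*(128 + f) (G(f) = (f + 128)*(f - 7) = (128 + f)*(-7 + f) = (-7 + f)*(128 + f))
G(97) - 1*(-42201) = (-896 + 97² + 121*97) - 1*(-42201) = (-896 + 9409 + 11737) + 42201 = 20250 + 42201 = 62451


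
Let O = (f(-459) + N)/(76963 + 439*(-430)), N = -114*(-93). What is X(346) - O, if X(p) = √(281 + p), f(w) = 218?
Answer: 10820/111807 + √627 ≈ 25.137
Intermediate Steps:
N = 10602
O = -10820/111807 (O = (218 + 10602)/(76963 + 439*(-430)) = 10820/(76963 - 188770) = 10820/(-111807) = 10820*(-1/111807) = -10820/111807 ≈ -0.096774)
X(346) - O = √(281 + 346) - 1*(-10820/111807) = √627 + 10820/111807 = 10820/111807 + √627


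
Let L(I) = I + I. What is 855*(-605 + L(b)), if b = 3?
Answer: -512145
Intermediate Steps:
L(I) = 2*I
855*(-605 + L(b)) = 855*(-605 + 2*3) = 855*(-605 + 6) = 855*(-599) = -512145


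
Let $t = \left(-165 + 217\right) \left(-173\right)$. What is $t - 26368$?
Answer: $-35364$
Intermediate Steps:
$t = -8996$ ($t = 52 \left(-173\right) = -8996$)
$t - 26368 = -8996 - 26368 = -35364$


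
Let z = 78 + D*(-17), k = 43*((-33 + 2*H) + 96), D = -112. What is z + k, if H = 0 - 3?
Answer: 4433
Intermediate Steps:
H = -3
k = 2451 (k = 43*((-33 + 2*(-3)) + 96) = 43*((-33 - 6) + 96) = 43*(-39 + 96) = 43*57 = 2451)
z = 1982 (z = 78 - 112*(-17) = 78 + 1904 = 1982)
z + k = 1982 + 2451 = 4433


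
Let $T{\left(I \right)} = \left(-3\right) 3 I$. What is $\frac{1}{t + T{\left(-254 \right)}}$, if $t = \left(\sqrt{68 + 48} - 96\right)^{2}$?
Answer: $\frac{5809}{65350850} + \frac{96 \sqrt{29}}{32675425} \approx 0.00010471$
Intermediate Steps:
$t = \left(-96 + 2 \sqrt{29}\right)^{2}$ ($t = \left(\sqrt{116} - 96\right)^{2} = \left(2 \sqrt{29} - 96\right)^{2} = \left(-96 + 2 \sqrt{29}\right)^{2} \approx 7264.1$)
$T{\left(I \right)} = - 9 I$
$\frac{1}{t + T{\left(-254 \right)}} = \frac{1}{\left(9332 - 384 \sqrt{29}\right) - -2286} = \frac{1}{\left(9332 - 384 \sqrt{29}\right) + 2286} = \frac{1}{11618 - 384 \sqrt{29}}$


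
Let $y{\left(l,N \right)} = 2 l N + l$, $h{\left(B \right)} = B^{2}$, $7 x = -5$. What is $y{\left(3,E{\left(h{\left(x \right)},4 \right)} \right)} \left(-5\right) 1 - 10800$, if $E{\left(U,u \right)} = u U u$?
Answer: $- \frac{541935}{49} \approx -11060.0$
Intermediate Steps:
$x = - \frac{5}{7}$ ($x = \frac{1}{7} \left(-5\right) = - \frac{5}{7} \approx -0.71429$)
$E{\left(U,u \right)} = U u^{2}$
$y{\left(l,N \right)} = l + 2 N l$ ($y{\left(l,N \right)} = 2 N l + l = l + 2 N l$)
$y{\left(3,E{\left(h{\left(x \right)},4 \right)} \right)} \left(-5\right) 1 - 10800 = 3 \left(1 + 2 \left(- \frac{5}{7}\right)^{2} \cdot 4^{2}\right) \left(-5\right) 1 - 10800 = 3 \left(1 + 2 \cdot \frac{25}{49} \cdot 16\right) \left(-5\right) 1 - 10800 = 3 \left(1 + 2 \cdot \frac{400}{49}\right) \left(-5\right) 1 - 10800 = 3 \left(1 + \frac{800}{49}\right) \left(-5\right) 1 - 10800 = 3 \cdot \frac{849}{49} \left(-5\right) 1 - 10800 = \frac{2547}{49} \left(-5\right) 1 - 10800 = \left(- \frac{12735}{49}\right) 1 - 10800 = - \frac{12735}{49} - 10800 = - \frac{541935}{49}$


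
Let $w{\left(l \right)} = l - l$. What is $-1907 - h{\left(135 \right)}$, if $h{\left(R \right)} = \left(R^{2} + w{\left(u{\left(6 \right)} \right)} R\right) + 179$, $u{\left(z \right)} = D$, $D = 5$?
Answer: $-20311$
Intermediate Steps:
$u{\left(z \right)} = 5$
$w{\left(l \right)} = 0$
$h{\left(R \right)} = 179 + R^{2}$ ($h{\left(R \right)} = \left(R^{2} + 0 R\right) + 179 = \left(R^{2} + 0\right) + 179 = R^{2} + 179 = 179 + R^{2}$)
$-1907 - h{\left(135 \right)} = -1907 - \left(179 + 135^{2}\right) = -1907 - \left(179 + 18225\right) = -1907 - 18404 = -20311$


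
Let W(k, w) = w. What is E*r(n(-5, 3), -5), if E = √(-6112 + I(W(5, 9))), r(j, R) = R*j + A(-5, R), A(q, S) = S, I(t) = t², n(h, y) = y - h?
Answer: -45*I*√6031 ≈ -3494.7*I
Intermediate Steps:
r(j, R) = R + R*j (r(j, R) = R*j + R = R + R*j)
E = I*√6031 (E = √(-6112 + 9²) = √(-6112 + 81) = √(-6031) = I*√6031 ≈ 77.66*I)
E*r(n(-5, 3), -5) = (I*√6031)*(-5*(1 + (3 - 1*(-5)))) = (I*√6031)*(-5*(1 + (3 + 5))) = (I*√6031)*(-5*(1 + 8)) = (I*√6031)*(-5*9) = (I*√6031)*(-45) = -45*I*√6031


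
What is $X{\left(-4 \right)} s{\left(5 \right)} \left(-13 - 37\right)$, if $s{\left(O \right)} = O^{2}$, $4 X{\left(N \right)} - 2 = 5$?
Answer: $- \frac{4375}{2} \approx -2187.5$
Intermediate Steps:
$X{\left(N \right)} = \frac{7}{4}$ ($X{\left(N \right)} = \frac{1}{2} + \frac{1}{4} \cdot 5 = \frac{1}{2} + \frac{5}{4} = \frac{7}{4}$)
$X{\left(-4 \right)} s{\left(5 \right)} \left(-13 - 37\right) = \frac{7 \cdot 5^{2}}{4} \left(-13 - 37\right) = \frac{7}{4} \cdot 25 \left(-50\right) = \frac{175}{4} \left(-50\right) = - \frac{4375}{2}$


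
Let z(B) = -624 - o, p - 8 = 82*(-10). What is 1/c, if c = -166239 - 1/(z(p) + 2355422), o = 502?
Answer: -2354296/391375812745 ≈ -6.0154e-6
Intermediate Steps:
p = -812 (p = 8 + 82*(-10) = 8 - 820 = -812)
z(B) = -1126 (z(B) = -624 - 1*502 = -624 - 502 = -1126)
c = -391375812745/2354296 (c = -166239 - 1/(-1126 + 2355422) = -166239 - 1/2354296 = -391375812745/2354296 ≈ -1.6624e+5)
1/c = 1/(-391375812745/2354296) = -2354296/391375812745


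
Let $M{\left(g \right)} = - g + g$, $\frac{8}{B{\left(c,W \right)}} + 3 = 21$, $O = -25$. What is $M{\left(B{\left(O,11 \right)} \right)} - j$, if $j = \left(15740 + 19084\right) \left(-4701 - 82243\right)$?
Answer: $3027737856$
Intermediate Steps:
$B{\left(c,W \right)} = \frac{4}{9}$ ($B{\left(c,W \right)} = \frac{8}{-3 + 21} = \frac{8}{18} = 8 \cdot \frac{1}{18} = \frac{4}{9}$)
$j = -3027737856$ ($j = 34824 \left(-4701 - 82243\right) = 34824 \left(-86944\right) = -3027737856$)
$M{\left(g \right)} = 0$
$M{\left(B{\left(O,11 \right)} \right)} - j = 0 - -3027737856 = 0 + 3027737856 = 3027737856$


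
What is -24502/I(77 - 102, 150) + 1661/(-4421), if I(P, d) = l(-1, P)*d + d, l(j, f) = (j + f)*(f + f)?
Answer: -216233746/431379075 ≈ -0.50126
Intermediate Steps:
l(j, f) = 2*f*(f + j) (l(j, f) = (f + j)*(2*f) = 2*f*(f + j))
I(P, d) = d + 2*P*d*(-1 + P) (I(P, d) = (2*P*(P - 1))*d + d = (2*P*(-1 + P))*d + d = 2*P*d*(-1 + P) + d = d + 2*P*d*(-1 + P))
-24502/I(77 - 102, 150) + 1661/(-4421) = -24502*1/(150*(1 + 2*(77 - 102)*(-1 + (77 - 102)))) + 1661/(-4421) = -24502*1/(150*(1 + 2*(-25)*(-1 - 25))) + 1661*(-1/4421) = -24502*1/(150*(1 + 2*(-25)*(-26))) - 1661/4421 = -24502*1/(150*(1 + 1300)) - 1661/4421 = -24502/(150*1301) - 1661/4421 = -24502/195150 - 1661/4421 = -24502*1/195150 - 1661/4421 = -12251/97575 - 1661/4421 = -216233746/431379075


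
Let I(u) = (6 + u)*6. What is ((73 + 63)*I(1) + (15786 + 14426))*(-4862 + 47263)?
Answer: 1523213524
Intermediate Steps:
I(u) = 36 + 6*u
((73 + 63)*I(1) + (15786 + 14426))*(-4862 + 47263) = ((73 + 63)*(36 + 6*1) + (15786 + 14426))*(-4862 + 47263) = (136*(36 + 6) + 30212)*42401 = (136*42 + 30212)*42401 = (5712 + 30212)*42401 = 35924*42401 = 1523213524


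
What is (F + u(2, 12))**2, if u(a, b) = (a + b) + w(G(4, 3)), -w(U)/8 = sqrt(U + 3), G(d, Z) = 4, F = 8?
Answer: 932 - 352*sqrt(7) ≈ 0.69554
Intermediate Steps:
w(U) = -8*sqrt(3 + U) (w(U) = -8*sqrt(U + 3) = -8*sqrt(3 + U))
u(a, b) = a + b - 8*sqrt(7) (u(a, b) = (a + b) - 8*sqrt(3 + 4) = (a + b) - 8*sqrt(7) = a + b - 8*sqrt(7))
(F + u(2, 12))**2 = (8 + (2 + 12 - 8*sqrt(7)))**2 = (8 + (14 - 8*sqrt(7)))**2 = (22 - 8*sqrt(7))**2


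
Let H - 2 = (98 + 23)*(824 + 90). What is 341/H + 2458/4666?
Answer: 136718037/258020468 ≈ 0.52987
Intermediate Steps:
H = 110596 (H = 2 + (98 + 23)*(824 + 90) = 2 + 121*914 = 2 + 110594 = 110596)
341/H + 2458/4666 = 341/110596 + 2458/4666 = 341*(1/110596) + 2458*(1/4666) = 341/110596 + 1229/2333 = 136718037/258020468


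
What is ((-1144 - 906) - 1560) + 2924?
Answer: -686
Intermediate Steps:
((-1144 - 906) - 1560) + 2924 = (-2050 - 1560) + 2924 = -3610 + 2924 = -686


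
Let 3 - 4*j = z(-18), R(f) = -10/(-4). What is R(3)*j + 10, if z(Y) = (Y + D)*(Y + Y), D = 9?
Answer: -1525/8 ≈ -190.63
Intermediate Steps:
z(Y) = 2*Y*(9 + Y) (z(Y) = (Y + 9)*(Y + Y) = (9 + Y)*(2*Y) = 2*Y*(9 + Y))
R(f) = 5/2 (R(f) = -10*(-¼) = 5/2)
j = -321/4 (j = ¾ - (-18)*(9 - 18)/2 = ¾ - (-18)*(-9)/2 = ¾ - ¼*324 = ¾ - 81 = -321/4 ≈ -80.250)
R(3)*j + 10 = (5/2)*(-321/4) + 10 = -1605/8 + 10 = -1525/8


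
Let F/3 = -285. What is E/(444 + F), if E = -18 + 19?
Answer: -1/411 ≈ -0.0024331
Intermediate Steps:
E = 1
F = -855 (F = 3*(-285) = -855)
E/(444 + F) = 1/(444 - 855) = 1/(-411) = -1/411*1 = -1/411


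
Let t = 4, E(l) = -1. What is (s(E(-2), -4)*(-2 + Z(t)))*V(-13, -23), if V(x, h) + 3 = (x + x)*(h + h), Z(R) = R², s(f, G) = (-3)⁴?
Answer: 1352862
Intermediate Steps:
s(f, G) = 81
V(x, h) = -3 + 4*h*x (V(x, h) = -3 + (x + x)*(h + h) = -3 + (2*x)*(2*h) = -3 + 4*h*x)
(s(E(-2), -4)*(-2 + Z(t)))*V(-13, -23) = (81*(-2 + 4²))*(-3 + 4*(-23)*(-13)) = (81*(-2 + 16))*(-3 + 1196) = (81*14)*1193 = 1134*1193 = 1352862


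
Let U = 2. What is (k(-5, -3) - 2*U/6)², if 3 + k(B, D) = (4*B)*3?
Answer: 36481/9 ≈ 4053.4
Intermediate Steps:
k(B, D) = -3 + 12*B (k(B, D) = -3 + (4*B)*3 = -3 + 12*B)
(k(-5, -3) - 2*U/6)² = ((-3 + 12*(-5)) - 2*2/6)² = ((-3 - 60) - 4*⅙)² = (-63 - ⅔)² = (-191/3)² = 36481/9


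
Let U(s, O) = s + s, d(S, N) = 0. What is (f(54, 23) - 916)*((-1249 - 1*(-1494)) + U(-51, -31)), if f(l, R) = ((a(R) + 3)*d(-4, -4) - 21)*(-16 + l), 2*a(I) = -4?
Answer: -245102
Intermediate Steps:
a(I) = -2 (a(I) = (½)*(-4) = -2)
U(s, O) = 2*s
f(l, R) = 336 - 21*l (f(l, R) = ((-2 + 3)*0 - 21)*(-16 + l) = (1*0 - 21)*(-16 + l) = (0 - 21)*(-16 + l) = -21*(-16 + l) = 336 - 21*l)
(f(54, 23) - 916)*((-1249 - 1*(-1494)) + U(-51, -31)) = ((336 - 21*54) - 916)*((-1249 - 1*(-1494)) + 2*(-51)) = ((336 - 1134) - 916)*((-1249 + 1494) - 102) = (-798 - 916)*(245 - 102) = -1714*143 = -245102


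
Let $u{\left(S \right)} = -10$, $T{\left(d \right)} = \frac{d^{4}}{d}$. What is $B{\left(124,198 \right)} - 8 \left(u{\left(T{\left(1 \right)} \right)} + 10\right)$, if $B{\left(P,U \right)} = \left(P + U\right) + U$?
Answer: $520$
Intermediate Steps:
$T{\left(d \right)} = d^{3}$
$B{\left(P,U \right)} = P + 2 U$
$B{\left(124,198 \right)} - 8 \left(u{\left(T{\left(1 \right)} \right)} + 10\right) = \left(124 + 2 \cdot 198\right) - 8 \left(-10 + 10\right) = \left(124 + 396\right) - 8 \cdot 0 = 520 - 0 = 520 + 0 = 520$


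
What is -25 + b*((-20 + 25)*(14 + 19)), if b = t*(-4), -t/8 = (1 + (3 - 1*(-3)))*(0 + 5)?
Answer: 184775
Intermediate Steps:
t = -280 (t = -8*(1 + (3 - 1*(-3)))*(0 + 5) = -8*(1 + (3 + 3))*5 = -8*(1 + 6)*5 = -56*5 = -8*35 = -280)
b = 1120 (b = -280*(-4) = 1120)
-25 + b*((-20 + 25)*(14 + 19)) = -25 + 1120*((-20 + 25)*(14 + 19)) = -25 + 1120*(5*33) = -25 + 1120*165 = -25 + 184800 = 184775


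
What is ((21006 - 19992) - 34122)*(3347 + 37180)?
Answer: -1341767916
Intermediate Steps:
((21006 - 19992) - 34122)*(3347 + 37180) = (1014 - 34122)*40527 = -33108*40527 = -1341767916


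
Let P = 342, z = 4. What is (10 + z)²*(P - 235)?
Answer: 20972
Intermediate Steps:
(10 + z)²*(P - 235) = (10 + 4)²*(342 - 235) = 14²*107 = 196*107 = 20972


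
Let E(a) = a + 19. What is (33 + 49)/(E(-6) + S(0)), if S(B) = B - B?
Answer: 82/13 ≈ 6.3077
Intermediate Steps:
S(B) = 0
E(a) = 19 + a
(33 + 49)/(E(-6) + S(0)) = (33 + 49)/((19 - 6) + 0) = 82/(13 + 0) = 82/13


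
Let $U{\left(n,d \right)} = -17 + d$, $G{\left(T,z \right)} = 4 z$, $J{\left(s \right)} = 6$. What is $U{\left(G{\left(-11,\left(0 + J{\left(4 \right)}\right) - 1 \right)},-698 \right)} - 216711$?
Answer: $-217426$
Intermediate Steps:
$U{\left(G{\left(-11,\left(0 + J{\left(4 \right)}\right) - 1 \right)},-698 \right)} - 216711 = \left(-17 - 698\right) - 216711 = -715 - 216711 = -217426$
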